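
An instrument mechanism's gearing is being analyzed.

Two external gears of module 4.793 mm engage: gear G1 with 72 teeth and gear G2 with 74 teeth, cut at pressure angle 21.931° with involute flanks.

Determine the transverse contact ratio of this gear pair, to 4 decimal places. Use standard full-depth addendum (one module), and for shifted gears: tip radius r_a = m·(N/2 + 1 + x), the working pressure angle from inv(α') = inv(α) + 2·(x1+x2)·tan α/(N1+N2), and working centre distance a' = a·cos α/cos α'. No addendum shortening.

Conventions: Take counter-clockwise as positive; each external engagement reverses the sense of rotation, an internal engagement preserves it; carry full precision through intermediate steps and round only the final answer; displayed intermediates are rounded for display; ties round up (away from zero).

1.7069

single-mesh involute tooth geometry (72T engaging 74T at module 4.793)
base radii: r_b1 = 160.061445, r_b2 = 164.507597
tip radii: r_a1 = 177.341000, r_a2 = 182.134000
no profile shift: α' = α, a' = a
action lengths: √(r_a1²−r_b1²) = 76.355511, √(r_a2²−r_b2²) = 78.166774
base pitch p_b = π·m·cos α = 13.967996
CR = (76.355511 + 78.166774 − 349.889000·sin 21.93100°)/13.967996 = 1.706926
contact ratio ≈ 1.7069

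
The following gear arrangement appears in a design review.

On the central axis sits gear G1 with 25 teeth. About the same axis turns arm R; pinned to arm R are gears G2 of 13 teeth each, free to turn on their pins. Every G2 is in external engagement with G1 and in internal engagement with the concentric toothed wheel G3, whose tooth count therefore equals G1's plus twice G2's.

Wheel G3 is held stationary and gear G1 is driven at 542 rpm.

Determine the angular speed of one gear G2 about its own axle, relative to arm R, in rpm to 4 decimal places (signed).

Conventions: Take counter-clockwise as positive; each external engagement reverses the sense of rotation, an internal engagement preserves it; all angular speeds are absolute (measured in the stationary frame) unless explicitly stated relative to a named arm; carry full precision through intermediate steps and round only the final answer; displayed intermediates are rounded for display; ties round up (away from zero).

-699.4433 rpm

topology: planetary set — G1 25T / G2 13T / G3 51T, arm = carrier (Willis)
normalise by the input: solve with ω_sun = 1, then scale by 542 rpm
ring teeth: 25 + 2·13 = 51
25(ω_sun−ω_arm) = −51(ω_ring−ω_arm),  ω_ring = 0, ω_sun = 1
25(1−ω_arm) = −51(0−ω_arm)  ⇒  76·ω_arm = 25  ⇒  ω_arm = 25/76
sun–planet mesh: 25·(1−25/76) = −13·(ω_p−ω_arm)  ⇒  ω_p−ω_arm = -1275/988
scale: ω_p−ω_arm = -1275/988 × 542 rpm = -699.4433 rpm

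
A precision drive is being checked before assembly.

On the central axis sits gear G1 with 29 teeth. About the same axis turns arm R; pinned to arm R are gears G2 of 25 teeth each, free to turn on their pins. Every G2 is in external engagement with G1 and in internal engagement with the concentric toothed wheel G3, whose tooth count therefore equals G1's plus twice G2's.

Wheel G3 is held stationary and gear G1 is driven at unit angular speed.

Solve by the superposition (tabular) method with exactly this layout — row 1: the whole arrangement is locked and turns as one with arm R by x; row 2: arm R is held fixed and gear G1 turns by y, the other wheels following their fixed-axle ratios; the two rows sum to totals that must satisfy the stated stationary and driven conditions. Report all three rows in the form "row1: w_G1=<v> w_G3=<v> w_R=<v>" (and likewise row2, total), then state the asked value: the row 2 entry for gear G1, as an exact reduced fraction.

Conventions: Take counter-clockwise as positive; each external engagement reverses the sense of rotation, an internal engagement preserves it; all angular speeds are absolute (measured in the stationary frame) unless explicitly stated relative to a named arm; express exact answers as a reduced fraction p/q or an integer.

row1: w_G1=29/108 w_G3=29/108 w_R=29/108
row2: w_G1=79/108 w_G3=-29/108 w_R=0
total: w_G1=1 w_G3=0 w_R=29/108
asked value: 79/108

planetary set (29T centre, 25T on arm, 79T internal) — Willis relation
row 1: whole set turns with the arm by x
superposition row 2 [arm held]: sun y, ring −(29/79)·y, arm 0
boundary: total ω_ring = x − (29/79)·y = 0 and total ω_sun = x + y = 1  ⇒  y = 79/108, x = 29/108
row 2 ring = −(29/79)·79/108 = -29/108
totals (row 1 + row 2): sun 29/108 + 79/108 = 1, ring 29/108 + (-29/108) = 0, arm 29/108 + 0 = 29/108
asked cell (row2, sun) = 79/108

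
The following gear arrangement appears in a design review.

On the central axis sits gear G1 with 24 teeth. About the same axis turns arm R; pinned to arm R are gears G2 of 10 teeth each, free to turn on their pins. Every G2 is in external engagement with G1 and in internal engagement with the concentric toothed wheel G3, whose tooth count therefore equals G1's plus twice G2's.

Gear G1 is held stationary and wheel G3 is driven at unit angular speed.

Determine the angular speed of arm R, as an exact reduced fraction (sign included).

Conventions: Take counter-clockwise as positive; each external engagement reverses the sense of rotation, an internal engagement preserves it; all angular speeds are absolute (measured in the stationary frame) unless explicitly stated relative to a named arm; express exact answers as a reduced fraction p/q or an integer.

class = planetary set [G3 = 24+2·10 = 44; Willis about the carrier]
ring teeth: 24 + 2·10 = 44
24(ω_sun−ω_arm) = −44(ω_ring−ω_arm),  ω_sun = 0, ω_ring = 1
24(0−ω_arm) = −44(1−ω_arm)  ⇒  68·ω_arm = 44  ⇒  ω_arm = 11/17
exact speed ratio = 11/17

11/17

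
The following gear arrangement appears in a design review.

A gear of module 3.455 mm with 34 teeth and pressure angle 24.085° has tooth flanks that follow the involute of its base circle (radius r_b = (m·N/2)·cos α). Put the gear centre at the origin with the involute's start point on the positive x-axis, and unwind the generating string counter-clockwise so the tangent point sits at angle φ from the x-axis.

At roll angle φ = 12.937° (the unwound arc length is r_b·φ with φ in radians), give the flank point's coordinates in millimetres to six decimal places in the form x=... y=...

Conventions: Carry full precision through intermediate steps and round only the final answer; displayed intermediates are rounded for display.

single-mesh involute tooth geometry (34T wheel at module 3.455)
pitch radius r_p = m·N/2 = 3.455·34/2 = 58.735000
base radius r_b = r_p·cos α = 58.735000·cos 24.085° = 53.621592
roll angle φ = 12.937° = 0.22579325 rad
x = r_b·(cos φ + φ·sin φ) = 54.971104
y = r_b·(sin φ − φ·cos φ) = 0.204708

x=54.971104 y=0.204708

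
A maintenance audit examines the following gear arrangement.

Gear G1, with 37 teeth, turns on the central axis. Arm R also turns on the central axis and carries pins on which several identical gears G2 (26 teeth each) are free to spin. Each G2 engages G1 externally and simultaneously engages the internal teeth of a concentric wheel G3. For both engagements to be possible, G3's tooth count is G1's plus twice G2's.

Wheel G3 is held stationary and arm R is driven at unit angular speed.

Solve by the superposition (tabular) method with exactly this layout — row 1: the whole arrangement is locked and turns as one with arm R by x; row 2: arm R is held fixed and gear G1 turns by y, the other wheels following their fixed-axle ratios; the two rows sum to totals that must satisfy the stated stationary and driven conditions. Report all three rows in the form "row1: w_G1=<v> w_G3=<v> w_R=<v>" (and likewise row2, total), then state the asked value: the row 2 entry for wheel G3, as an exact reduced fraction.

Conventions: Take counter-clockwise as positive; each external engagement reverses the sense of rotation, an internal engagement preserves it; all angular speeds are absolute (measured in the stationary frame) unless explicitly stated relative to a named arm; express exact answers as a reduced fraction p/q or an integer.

planetary set (37T centre, 26T on arm, 89T internal) — Willis relation
row 1: whole set turns with the arm by x
row 2 (arm held, sun turns y): ω_ring = −(37/89)·y, ω_arm = 0
boundary: total ω_ring = x − (37/89)·y = 0 and total ω_arm = x = 1  ⇒  y = 89/37, x = 1
row 2 ring = −(37/89)·89/37 = -1
totals (row 1 + row 2): sun 1 + 89/37 = 126/37, ring 1 + (-1) = 0, arm 1 + 0 = 1
asked cell (row2, ring) = -1

row1: w_G1=1 w_G3=1 w_R=1
row2: w_G1=89/37 w_G3=-1 w_R=0
total: w_G1=126/37 w_G3=0 w_R=1
asked value: -1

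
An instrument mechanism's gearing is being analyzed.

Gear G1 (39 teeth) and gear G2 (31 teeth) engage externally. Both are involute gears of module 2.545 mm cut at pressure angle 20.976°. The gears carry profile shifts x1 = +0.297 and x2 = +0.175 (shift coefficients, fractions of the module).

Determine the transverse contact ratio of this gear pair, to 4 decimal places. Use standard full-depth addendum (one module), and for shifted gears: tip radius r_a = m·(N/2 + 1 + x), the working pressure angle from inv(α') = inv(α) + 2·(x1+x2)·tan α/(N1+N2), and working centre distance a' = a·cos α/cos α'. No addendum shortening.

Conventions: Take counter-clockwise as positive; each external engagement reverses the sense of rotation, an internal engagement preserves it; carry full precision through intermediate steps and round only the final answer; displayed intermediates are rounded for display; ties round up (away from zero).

1.5641

recognized (one external pair, fixed centres): single-mesh tooth geometry, m = 2.545, N1 = 39, N2 = 31
base radii: r_b1 = 46.338708, r_b2 = 36.833332
tip radii: r_a1 = 52.928365, r_a2 = 42.437875
inv(α') = inv(20.976°) + 2·(+0.297+0.175)·tan α/(39+31) = 0.02245345  ⇒  α' = 22.80882°
a' = a·cos α / cos α' = 89.0750·cos 20.976°/cos 22.80882° = 90.227520
action lengths: √(r_a1²−r_b1²) = 25.576081, √(r_a2²−r_b2²) = 21.077924
base pitch p_b = π·m·cos α = 7.465505
CR = (25.576081 + 21.077924 − 90.227520·sin 22.80882°)/7.465505 = 1.564077
contact ratio ≈ 1.5641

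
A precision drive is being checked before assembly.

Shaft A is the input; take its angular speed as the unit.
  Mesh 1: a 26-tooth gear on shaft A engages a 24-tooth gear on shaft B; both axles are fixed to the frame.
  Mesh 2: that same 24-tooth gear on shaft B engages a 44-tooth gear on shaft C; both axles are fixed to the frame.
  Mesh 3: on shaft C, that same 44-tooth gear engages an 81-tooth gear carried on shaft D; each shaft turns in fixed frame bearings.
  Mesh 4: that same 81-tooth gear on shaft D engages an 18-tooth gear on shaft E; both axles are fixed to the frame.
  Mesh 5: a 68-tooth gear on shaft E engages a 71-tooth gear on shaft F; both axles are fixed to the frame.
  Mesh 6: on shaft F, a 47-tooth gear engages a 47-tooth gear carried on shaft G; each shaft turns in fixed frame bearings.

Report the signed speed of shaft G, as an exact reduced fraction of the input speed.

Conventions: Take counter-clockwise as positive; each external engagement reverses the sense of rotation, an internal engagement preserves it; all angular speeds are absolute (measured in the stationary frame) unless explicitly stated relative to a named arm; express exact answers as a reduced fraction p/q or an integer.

884/639

6-mesh fixed-axis compound train (all bearings frame-fixed)
mesh 1 [26T→24T]: |ω|/ω_in = 1×26/24 = 13/12, sense flips to −
mesh 2 [24T→44T]: |ω|/ω_in = (13/12)×24/44 = 13/22, sense flips to +
mesh 3 [44T→81T]: |ω|/ω_in = (13/22)×44/81 = 26/81, sense flips to −
mesh 4 [81T→18T]: |ω|/ω_in = (26/81)×81/18 = 13/9, sense flips to +
mesh 5 [68T→71T]: |ω|/ω_in = (13/9)×68/71 = 884/639, sense flips to −
mesh 6 [47T→47T]: |ω|/ω_in = (884/639)×47/47 = 884/639, sense flips to +
signed output speed (× input speed) = 884/639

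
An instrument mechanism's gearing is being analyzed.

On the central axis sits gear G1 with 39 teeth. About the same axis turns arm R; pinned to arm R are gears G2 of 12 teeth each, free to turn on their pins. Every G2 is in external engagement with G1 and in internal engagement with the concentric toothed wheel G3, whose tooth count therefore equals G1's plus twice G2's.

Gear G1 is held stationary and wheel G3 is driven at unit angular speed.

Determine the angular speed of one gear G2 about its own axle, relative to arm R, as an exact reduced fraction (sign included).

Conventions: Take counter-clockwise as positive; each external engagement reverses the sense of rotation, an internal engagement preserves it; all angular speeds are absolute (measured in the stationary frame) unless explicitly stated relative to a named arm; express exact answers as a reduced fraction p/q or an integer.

273/136

recognized (axles ride arm R): planetary set, 39/12/63 teeth
ring teeth: 39 + 2·12 = 63
39(ω_sun−ω_arm) = −63(ω_ring−ω_arm),  ω_sun = 0, ω_ring = 1
39(0−ω_arm) = −63(1−ω_arm)  ⇒  102·ω_arm = 63  ⇒  ω_arm = 21/34
sun–planet mesh: 39·(0−21/34) = −12·(ω_p−ω_arm)  ⇒  ω_p−ω_arm = 273/136
exact speed ratio = 273/136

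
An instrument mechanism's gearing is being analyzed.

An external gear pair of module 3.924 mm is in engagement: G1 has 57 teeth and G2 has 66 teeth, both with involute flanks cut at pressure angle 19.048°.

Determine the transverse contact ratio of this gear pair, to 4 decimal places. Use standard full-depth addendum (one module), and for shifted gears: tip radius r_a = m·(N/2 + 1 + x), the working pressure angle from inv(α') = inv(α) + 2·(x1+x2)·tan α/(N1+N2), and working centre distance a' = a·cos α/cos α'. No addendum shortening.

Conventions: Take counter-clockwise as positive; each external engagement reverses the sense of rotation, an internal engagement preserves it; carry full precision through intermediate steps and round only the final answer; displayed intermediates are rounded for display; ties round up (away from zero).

1.8446

topology: single-mesh involute geometry — m = 3.924, 57T/66T pair
base radii: r_b1 = 105.710585, r_b2 = 122.401730
tip radii: r_a1 = 115.758000, r_a2 = 133.416000
no profile shift: α' = α, a' = a
action lengths: √(r_a1²−r_b1²) = 47.171886, √(r_a2²−r_b2²) = 53.081500
base pitch p_b = π·m·cos α = 11.652617
CR = (47.171886 + 53.081500 − 241.326000·sin 19.04800°)/11.652617 = 1.844581
contact ratio ≈ 1.8446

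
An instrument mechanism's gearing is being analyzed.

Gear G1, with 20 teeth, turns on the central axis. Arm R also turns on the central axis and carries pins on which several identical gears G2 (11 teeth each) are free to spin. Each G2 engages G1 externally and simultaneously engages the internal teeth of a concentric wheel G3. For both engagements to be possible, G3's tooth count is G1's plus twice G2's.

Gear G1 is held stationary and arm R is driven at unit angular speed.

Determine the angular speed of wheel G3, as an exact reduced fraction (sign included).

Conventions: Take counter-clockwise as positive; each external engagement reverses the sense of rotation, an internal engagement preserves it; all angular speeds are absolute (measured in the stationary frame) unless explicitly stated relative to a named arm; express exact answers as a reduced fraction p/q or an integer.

recognized (axles ride arm R): planetary set, 20/11/42 teeth
ring teeth: 20 + 2·11 = 42
20(ω_sun−ω_arm) = −42(ω_ring−ω_arm),  ω_sun = 0, ω_arm = 1
ω_ring = 1 − (20/42)(0−1) = 31/21
exact speed ratio = 31/21

31/21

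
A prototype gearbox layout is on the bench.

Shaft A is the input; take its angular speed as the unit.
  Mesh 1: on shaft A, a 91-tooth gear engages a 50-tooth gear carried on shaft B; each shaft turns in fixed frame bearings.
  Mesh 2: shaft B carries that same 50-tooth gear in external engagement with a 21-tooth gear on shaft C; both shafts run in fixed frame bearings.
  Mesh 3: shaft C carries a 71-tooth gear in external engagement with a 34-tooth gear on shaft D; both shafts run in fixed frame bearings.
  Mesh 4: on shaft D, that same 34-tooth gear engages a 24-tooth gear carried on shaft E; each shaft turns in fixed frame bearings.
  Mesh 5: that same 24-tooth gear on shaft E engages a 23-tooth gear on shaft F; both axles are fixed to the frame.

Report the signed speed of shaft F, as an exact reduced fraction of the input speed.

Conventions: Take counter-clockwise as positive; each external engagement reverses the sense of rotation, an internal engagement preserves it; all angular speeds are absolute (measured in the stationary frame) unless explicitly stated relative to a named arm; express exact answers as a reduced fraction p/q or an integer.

-923/69

5-mesh fixed-axis compound train (all bearings frame-fixed)
mesh 1 [91T→50T]: |ω|/ω_in = 1×91/50 = 91/50, sense flips to −
mesh 2 [50T→21T]: |ω|/ω_in = (91/50)×50/21 = 13/3, sense flips to +
mesh 3 [71T→34T]: |ω|/ω_in = (13/3)×71/34 = 923/102, sense flips to −
mesh 4 [34T→24T]: |ω|/ω_in = (923/102)×34/24 = 923/72, sense flips to +
mesh 5 [24T→23T]: |ω|/ω_in = (923/72)×24/23 = 923/69, sense flips to −
signed output speed (× input speed) = -923/69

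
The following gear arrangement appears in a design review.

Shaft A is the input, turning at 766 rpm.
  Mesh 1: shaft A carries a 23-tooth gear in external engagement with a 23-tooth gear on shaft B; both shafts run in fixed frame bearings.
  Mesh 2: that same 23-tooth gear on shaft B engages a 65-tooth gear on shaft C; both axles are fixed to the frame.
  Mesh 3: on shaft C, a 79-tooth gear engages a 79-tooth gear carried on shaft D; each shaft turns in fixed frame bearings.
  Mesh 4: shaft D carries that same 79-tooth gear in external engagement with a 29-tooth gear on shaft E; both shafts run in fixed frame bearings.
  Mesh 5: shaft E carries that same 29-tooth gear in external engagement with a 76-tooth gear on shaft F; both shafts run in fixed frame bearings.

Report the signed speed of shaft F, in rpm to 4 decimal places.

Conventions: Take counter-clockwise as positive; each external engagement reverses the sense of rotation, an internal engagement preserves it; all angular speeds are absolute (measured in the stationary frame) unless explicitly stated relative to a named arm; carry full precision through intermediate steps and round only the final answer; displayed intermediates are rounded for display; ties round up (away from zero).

-281.7453 rpm

class = fixed-axis compound train [5 meshes; 5 ratios multiply, 5 sense flips]
mesh 1 [23T→23T]: ω = 766.0000×23/23 = 766.0000 rpm, sense flips to −
mesh 2 [23T→65T]: ω = 766.0000×23/65 = 271.0462 rpm, sense flips to +
mesh 3 [79T→79T]: ω = 271.0462×79/79 = 271.0462 rpm, sense flips to −
mesh 4 [79T→29T]: ω = 271.0462×79/29 = 738.3671 rpm, sense flips to +
mesh 5 [29T→76T]: ω = 738.3671×29/76 = 281.7453 rpm, sense flips to −
signed output speed = -281.7453 rpm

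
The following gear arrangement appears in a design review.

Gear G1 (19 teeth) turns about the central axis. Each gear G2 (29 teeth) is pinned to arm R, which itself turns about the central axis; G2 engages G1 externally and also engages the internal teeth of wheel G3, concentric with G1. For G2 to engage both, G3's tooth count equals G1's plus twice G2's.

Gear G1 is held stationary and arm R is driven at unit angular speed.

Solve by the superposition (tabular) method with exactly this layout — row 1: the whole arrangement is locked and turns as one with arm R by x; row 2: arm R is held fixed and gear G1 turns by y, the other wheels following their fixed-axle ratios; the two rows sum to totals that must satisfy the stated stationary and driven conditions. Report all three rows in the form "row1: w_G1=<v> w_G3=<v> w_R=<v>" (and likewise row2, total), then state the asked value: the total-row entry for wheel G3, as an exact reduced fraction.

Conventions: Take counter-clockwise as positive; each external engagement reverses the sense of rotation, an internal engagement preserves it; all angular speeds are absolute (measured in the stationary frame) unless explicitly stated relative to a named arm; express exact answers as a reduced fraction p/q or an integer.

row1: w_G1=1 w_G3=1 w_R=1
row2: w_G1=-1 w_G3=19/77 w_R=0
total: w_G1=0 w_G3=96/77 w_R=1
asked value: 96/77

class = planetary set [G3 = 19+2·29 = 77; Willis about the carrier]
row 1 — lock + rotate with arm: ω_sun = ω_ring = ω_arm = x
row 2 (arm held, sun turns y): ω_ring = −(19/77)·y, ω_arm = 0
boundary: total ω_sun = x + y = 0 and total ω_arm = x = 1  ⇒  y = -1, x = 1
row 2 ring = −(19/77)·(-1) = 19/77
totals (row 1 + row 2): sun 1 + (-1) = 0, ring 1 + 19/77 = 96/77, arm 1 + 0 = 1
asked cell (total, ring) = 96/77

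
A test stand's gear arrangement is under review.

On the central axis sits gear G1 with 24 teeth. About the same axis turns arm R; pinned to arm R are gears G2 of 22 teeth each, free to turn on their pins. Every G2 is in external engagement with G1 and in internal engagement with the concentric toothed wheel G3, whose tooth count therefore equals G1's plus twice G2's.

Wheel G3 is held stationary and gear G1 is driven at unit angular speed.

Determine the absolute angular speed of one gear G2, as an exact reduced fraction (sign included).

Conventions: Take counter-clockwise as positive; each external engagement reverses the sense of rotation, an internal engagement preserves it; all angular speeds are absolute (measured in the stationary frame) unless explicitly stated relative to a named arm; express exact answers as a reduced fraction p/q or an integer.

planetary set (24T centre, 22T on arm, 68T internal) — Willis relation
ring teeth: 24 + 2·22 = 68
24(ω_sun−ω_arm) = −68(ω_ring−ω_arm),  ω_ring = 0, ω_sun = 1
24(1−ω_arm) = −68(0−ω_arm)  ⇒  92·ω_arm = 24  ⇒  ω_arm = 6/23
sun–planet mesh: 24·(1−6/23) = −22·(ω_p−ω_arm)  ⇒  ω_p−ω_arm = -204/253
ω_p = 6/23 − 204/253 = -6/11
exact speed ratio = -6/11

-6/11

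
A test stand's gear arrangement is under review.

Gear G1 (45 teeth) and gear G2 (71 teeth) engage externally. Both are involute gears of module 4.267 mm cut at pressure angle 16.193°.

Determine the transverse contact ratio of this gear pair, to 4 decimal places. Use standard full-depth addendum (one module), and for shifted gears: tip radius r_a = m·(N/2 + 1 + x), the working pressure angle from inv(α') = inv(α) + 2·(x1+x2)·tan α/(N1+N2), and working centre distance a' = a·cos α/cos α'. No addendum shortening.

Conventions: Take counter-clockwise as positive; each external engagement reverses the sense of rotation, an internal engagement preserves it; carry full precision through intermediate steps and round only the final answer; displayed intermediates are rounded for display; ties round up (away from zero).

2.0232

recognized (one external pair, fixed centres): single-mesh tooth geometry, m = 4.267, N1 = 45, N2 = 71
base radii: r_b1 = 92.198668, r_b2 = 145.469009
tip radii: r_a1 = 100.274500, r_a2 = 155.745500
no profile shift: α' = α, a' = a
action lengths: √(r_a1²−r_b1²) = 39.425639, √(r_a2²−r_b2²) = 55.636572
base pitch p_b = π·m·cos α = 12.873363
CR = (39.425639 + 55.636572 − 247.486000·sin 16.19300°)/12.873363 = 2.023159
contact ratio ≈ 2.0232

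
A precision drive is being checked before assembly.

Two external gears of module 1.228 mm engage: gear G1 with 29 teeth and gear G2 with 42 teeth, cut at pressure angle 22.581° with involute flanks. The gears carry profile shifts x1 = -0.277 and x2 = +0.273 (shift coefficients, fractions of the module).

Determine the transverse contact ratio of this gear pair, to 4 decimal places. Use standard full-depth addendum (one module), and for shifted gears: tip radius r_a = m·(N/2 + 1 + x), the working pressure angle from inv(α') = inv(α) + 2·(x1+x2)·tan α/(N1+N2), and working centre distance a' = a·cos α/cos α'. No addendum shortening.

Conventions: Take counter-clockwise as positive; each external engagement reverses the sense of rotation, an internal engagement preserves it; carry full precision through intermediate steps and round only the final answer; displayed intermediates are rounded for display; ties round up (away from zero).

1.5801

recognized (one external pair, fixed centres): single-mesh tooth geometry, m = 1.228, N1 = 29, N2 = 42
base radii: r_b1 = 16.440949, r_b2 = 23.811030
tip radii: r_a1 = 18.693844, r_a2 = 27.351244
inv(α') = inv(22.581°) + 2·(-0.277+0.273)·tan α/(29+42) = 0.02171115  ⇒  α' = 22.56546°
a' = a·cos α / cos α' = 43.5940·cos 22.581°/cos 22.56546° = 43.589086
action lengths: √(r_a1²−r_b1²) = 8.896909, √(r_a2²−r_b2²) = 13.458283
base pitch p_b = π·m·cos α = 3.562122
CR = (8.896909 + 13.458283 − 43.589086·sin 22.56546°)/3.562122 = 1.580061
contact ratio ≈ 1.5801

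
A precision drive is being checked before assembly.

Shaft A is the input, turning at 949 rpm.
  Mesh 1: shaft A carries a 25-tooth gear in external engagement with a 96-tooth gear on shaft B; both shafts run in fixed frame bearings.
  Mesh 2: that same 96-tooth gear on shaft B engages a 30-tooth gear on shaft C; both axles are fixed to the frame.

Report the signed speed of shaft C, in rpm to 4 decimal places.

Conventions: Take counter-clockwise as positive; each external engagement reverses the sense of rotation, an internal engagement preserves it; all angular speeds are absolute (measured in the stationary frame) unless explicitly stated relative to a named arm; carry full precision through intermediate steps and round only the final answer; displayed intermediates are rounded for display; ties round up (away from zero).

topology: fixed-axis compound train — 2 meshes, A→C
mesh 1 [25T→96T]: ω = 949.0000×25/96 = 247.1354 rpm, sense flips to −
mesh 2 [96T→30T]: ω = 247.1354×96/30 = 790.8333 rpm, sense flips to +
signed output speed = +790.8333 rpm

+790.8333 rpm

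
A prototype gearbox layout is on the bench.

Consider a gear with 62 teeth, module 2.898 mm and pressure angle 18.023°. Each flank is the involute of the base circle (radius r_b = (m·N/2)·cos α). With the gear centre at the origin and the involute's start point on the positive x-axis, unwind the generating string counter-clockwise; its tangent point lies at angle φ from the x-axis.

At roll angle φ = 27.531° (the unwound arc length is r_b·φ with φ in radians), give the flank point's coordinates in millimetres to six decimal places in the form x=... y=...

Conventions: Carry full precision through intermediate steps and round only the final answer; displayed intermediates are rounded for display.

topology: single-mesh involute geometry — m = 2.898, N = 62
pitch radius r_p = m·N/2 = 2.898·62/2 = 89.838000
base radius r_b = r_p·cos α = 89.838000·cos 18.023° = 85.429864
roll angle φ = 27.531° = 0.48050660 rad
x = r_b·(cos φ + φ·sin φ) = 94.730161
y = r_b·(sin φ − φ·cos φ) = 3.086924

x=94.730161 y=3.086924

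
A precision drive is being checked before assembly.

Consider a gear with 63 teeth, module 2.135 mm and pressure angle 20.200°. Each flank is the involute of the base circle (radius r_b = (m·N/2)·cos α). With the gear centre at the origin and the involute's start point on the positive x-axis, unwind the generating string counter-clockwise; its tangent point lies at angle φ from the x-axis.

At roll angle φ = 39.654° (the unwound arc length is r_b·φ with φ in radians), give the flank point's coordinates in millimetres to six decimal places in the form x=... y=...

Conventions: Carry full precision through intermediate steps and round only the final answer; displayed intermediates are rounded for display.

topology: single-mesh involute geometry — m = 2.135, N = 63
pitch radius r_p = m·N/2 = 2.135·63/2 = 67.252500
base radius r_b = r_p·cos α = 67.252500·cos 20.200° = 63.116002
roll angle φ = 39.654° = 0.69209286 rad
x = r_b·(cos φ + φ·sin φ) = 76.469526
y = r_b·(sin φ − φ·cos φ) = 6.646065

x=76.469526 y=6.646065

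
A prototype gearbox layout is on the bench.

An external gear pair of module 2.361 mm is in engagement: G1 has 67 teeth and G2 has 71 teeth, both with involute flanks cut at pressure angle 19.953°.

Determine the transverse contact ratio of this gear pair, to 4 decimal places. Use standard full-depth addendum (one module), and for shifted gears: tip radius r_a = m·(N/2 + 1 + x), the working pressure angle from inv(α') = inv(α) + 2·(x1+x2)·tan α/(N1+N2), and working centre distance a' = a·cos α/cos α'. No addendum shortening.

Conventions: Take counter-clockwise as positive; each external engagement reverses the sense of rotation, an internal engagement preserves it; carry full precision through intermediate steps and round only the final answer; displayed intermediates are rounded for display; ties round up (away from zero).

topology: single-mesh involute geometry — m = 2.361, 67T/71T pair
base radii: r_b1 = 74.345744, r_b2 = 78.784296
tip radii: r_a1 = 81.454500, r_a2 = 86.176500
no profile shift: α' = α, a' = a
action lengths: √(r_a1²−r_b1²) = 33.279813, √(r_a2²−r_b2²) = 34.920251
base pitch p_b = π·m·cos α = 6.972061
CR = (33.279813 + 34.920251 − 162.909000·sin 19.95300°)/6.972061 = 1.808289
contact ratio ≈ 1.8083

1.8083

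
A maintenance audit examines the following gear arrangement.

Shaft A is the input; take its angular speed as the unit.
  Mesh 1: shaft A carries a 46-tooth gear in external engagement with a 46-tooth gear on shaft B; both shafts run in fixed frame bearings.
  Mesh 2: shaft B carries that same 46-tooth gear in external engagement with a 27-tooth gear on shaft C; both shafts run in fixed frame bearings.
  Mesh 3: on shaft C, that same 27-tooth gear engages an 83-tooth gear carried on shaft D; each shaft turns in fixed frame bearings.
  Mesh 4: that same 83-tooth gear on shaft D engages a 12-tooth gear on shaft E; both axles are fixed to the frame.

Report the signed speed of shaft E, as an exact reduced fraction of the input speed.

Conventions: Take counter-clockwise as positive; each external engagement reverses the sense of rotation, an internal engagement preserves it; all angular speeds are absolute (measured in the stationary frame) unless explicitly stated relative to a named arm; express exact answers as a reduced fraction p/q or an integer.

4-mesh fixed-axis compound train (all bearings frame-fixed)
mesh 1 [46T→46T]: |ω|/ω_in = 1×46/46 = 1, sense flips to −
mesh 2 [46T→27T]: |ω|/ω_in = 1×46/27 = 46/27, sense flips to +
mesh 3 [27T→83T]: |ω|/ω_in = (46/27)×27/83 = 46/83, sense flips to −
mesh 4 [83T→12T]: |ω|/ω_in = (46/83)×83/12 = 23/6, sense flips to +
signed output speed (× input speed) = 23/6

23/6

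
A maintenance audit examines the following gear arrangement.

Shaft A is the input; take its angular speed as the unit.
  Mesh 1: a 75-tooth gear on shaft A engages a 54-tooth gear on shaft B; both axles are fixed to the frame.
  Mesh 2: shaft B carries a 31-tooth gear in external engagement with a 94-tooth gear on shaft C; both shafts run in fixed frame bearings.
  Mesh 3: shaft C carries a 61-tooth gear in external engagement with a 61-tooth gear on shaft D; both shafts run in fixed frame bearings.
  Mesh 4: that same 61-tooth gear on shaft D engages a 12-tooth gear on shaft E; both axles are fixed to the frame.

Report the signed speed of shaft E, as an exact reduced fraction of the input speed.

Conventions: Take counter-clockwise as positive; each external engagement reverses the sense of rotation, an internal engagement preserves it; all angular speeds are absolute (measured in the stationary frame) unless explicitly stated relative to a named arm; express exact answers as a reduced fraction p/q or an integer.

4-mesh fixed-axis compound train (all bearings frame-fixed)
mesh 1 [75T→54T]: |ω|/ω_in = 1×75/54 = 25/18, sense flips to −
mesh 2 [31T→94T]: |ω|/ω_in = (25/18)×31/94 = 775/1692, sense flips to +
mesh 3 [61T→61T]: |ω|/ω_in = (775/1692)×61/61 = 775/1692, sense flips to −
mesh 4 [61T→12T]: |ω|/ω_in = (775/1692)×61/12 = 47275/20304, sense flips to +
signed output speed (× input speed) = 47275/20304

47275/20304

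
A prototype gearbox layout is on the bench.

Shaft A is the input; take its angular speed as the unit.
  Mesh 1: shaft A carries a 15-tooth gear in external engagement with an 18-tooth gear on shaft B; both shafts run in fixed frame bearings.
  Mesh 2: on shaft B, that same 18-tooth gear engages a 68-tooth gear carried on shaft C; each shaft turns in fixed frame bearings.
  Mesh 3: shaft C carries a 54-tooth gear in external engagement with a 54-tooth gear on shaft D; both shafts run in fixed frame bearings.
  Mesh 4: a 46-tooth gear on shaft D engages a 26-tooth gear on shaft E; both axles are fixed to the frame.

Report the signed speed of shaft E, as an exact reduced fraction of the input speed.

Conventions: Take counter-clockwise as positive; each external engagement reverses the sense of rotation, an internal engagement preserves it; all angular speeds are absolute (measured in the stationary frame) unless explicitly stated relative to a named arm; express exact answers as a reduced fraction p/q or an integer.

4-mesh fixed-axis compound train (all bearings frame-fixed)
mesh 1 [15T→18T]: |ω|/ω_in = 1×15/18 = 5/6, sense flips to −
mesh 2 [18T→68T]: |ω|/ω_in = (5/6)×18/68 = 15/68, sense flips to +
mesh 3 [54T→54T]: |ω|/ω_in = (15/68)×54/54 = 15/68, sense flips to −
mesh 4 [46T→26T]: |ω|/ω_in = (15/68)×46/26 = 345/884, sense flips to +
signed output speed (× input speed) = 345/884

345/884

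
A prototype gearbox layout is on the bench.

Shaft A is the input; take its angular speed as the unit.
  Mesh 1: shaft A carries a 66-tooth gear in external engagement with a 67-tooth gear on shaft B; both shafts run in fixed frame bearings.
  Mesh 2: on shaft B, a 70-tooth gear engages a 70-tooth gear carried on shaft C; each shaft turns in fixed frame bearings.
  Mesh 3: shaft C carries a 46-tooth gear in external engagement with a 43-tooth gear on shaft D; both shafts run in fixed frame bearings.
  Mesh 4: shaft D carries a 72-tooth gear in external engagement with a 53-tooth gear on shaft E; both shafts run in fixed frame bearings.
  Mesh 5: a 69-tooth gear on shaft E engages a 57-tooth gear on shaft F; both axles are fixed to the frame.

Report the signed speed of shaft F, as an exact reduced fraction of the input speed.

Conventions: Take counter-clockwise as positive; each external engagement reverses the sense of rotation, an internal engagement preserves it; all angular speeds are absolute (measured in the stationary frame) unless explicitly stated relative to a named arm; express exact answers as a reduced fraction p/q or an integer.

-5027616/2901167

5-mesh fixed-axis compound train (all bearings frame-fixed)
mesh 1 [66T→67T]: |ω|/ω_in = 1×66/67 = 66/67, sense flips to −
mesh 2 [70T→70T]: |ω|/ω_in = (66/67)×70/70 = 66/67, sense flips to +
mesh 3 [46T→43T]: |ω|/ω_in = (66/67)×46/43 = 3036/2881, sense flips to −
mesh 4 [72T→53T]: |ω|/ω_in = (3036/2881)×72/53 = 218592/152693, sense flips to +
mesh 5 [69T→57T]: |ω|/ω_in = (218592/152693)×69/57 = 5027616/2901167, sense flips to −
signed output speed (× input speed) = -5027616/2901167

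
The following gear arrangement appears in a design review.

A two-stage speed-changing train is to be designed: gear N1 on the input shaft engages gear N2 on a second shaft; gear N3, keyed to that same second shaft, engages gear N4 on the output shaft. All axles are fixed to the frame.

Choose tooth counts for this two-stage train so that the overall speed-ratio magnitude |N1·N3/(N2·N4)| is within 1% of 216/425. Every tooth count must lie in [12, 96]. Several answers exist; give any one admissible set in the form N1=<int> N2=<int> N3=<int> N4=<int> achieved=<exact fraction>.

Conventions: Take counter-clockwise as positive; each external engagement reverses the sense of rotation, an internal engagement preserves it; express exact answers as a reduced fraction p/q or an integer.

class = fixed-axis compound train [2-stage, 216/425 wanted]
target = 216/425 in lowest terms: an exact hit needs N1·N3 = k·216 and N2·N4 = k·425 for one integer k, every count in [12, 96]; additionally prefer no 1:1 stage (N1 ≠ N2, N3 ≠ N4)
k = 1: N1·N3 = 216 = 12·18, N2·N4 = 425 = 17·25
achieved = 12·18/(17·25) = 216/425; |achieved − target| = 0 ≤ 54/10625 ✓

N1=12 N2=17 N3=18 N4=25 achieved=216/425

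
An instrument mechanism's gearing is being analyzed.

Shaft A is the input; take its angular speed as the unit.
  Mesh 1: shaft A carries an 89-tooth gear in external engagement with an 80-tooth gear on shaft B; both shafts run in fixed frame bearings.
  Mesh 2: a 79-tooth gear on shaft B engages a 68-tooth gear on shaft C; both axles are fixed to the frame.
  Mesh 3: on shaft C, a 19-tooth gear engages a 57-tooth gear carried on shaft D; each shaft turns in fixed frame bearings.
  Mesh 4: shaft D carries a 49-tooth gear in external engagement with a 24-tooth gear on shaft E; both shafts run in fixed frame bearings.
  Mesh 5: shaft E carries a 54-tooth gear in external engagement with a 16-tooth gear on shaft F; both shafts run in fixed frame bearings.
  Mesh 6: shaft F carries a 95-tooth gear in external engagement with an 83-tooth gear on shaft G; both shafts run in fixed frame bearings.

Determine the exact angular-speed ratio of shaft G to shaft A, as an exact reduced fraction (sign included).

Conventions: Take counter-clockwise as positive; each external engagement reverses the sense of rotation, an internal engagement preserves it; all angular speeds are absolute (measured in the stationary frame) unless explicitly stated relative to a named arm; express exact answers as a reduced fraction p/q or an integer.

class = fixed-axis compound train [6 meshes; 6 ratios multiply, 6 sense flips]
mesh 1 [89T→80T]: running ratio 89/80, sense −
mesh 2 [79T→68T]: running ratio 7031/5440, sense +
mesh 3 [19T→57T]: running ratio 7031/16320, sense −
mesh 4 [49T→24T]: running ratio 344519/391680, sense +
mesh 5 [54T→16T]: running ratio 1033557/348160, sense −
mesh 6 [95T→83T]: running ratio 19637583/5779456, sense +
ω_out/ω_in = 19637583/5779456

19637583/5779456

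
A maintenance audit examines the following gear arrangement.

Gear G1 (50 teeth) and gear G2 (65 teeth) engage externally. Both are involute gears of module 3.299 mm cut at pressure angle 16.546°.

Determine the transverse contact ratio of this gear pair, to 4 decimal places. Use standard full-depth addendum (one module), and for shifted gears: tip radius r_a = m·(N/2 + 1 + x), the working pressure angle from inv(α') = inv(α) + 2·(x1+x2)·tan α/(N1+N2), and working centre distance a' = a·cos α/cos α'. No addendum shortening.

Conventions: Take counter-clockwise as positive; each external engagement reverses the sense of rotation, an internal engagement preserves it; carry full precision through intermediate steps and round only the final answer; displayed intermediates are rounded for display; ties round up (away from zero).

2.0004

class = single-mesh tooth geometry [involute pair 50T × 65T, m = 3.299]
base radii: r_b1 = 79.059826, r_b2 = 102.777774
tip radii: r_a1 = 85.774000, r_a2 = 110.516500
no profile shift: α' = α, a' = a
action lengths: √(r_a1²−r_b1²) = 33.267446, √(r_a2²−r_b2²) = 40.627897
base pitch p_b = π·m·cos α = 9.934951
CR = (33.267446 + 40.627897 − 189.692500·sin 16.54600°)/9.934951 = 2.000388
contact ratio ≈ 2.0004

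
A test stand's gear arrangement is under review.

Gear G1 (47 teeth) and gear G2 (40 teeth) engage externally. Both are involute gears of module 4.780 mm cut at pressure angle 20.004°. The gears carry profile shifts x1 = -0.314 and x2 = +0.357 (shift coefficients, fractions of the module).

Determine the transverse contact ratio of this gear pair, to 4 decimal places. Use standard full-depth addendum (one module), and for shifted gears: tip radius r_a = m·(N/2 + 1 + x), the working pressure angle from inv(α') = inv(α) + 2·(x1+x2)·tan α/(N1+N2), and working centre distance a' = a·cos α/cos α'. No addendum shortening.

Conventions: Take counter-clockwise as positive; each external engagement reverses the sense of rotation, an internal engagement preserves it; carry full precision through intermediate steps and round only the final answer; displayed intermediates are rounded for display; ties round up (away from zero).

topology: single-mesh involute geometry — m = 4.780, 47T/40T pair
base radii: r_b1 = 105.552990, r_b2 = 89.832332
tip radii: r_a1 = 115.609080, r_a2 = 102.086460
inv(α') = inv(20.004°) + 2·(-0.314+0.357)·tan α/(47+40) = 0.01527350  ⇒  α' = 20.15828°
a' = a·cos α / cos α' = 207.9300·cos 20.004°/cos 20.15828° = 208.134782
action lengths: √(r_a1²−r_b1²) = 47.159577, √(r_a2²−r_b2²) = 48.495335
base pitch p_b = π·m·cos α = 14.110830
CR = (47.159577 + 48.495335 − 208.134782·sin 20.15828°)/14.110830 = 1.695762
contact ratio ≈ 1.6958

1.6958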